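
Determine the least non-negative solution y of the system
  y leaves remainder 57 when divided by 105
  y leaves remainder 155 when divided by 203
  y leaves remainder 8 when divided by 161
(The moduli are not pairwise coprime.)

Combine the congruences pairwise.
gcd(105, 203) = 7 and 7 | (155 − 57), so the pair is consistent; merging gives y ≡ 2997 (mod 3045), where 3045 = lcm(105, 203).
gcd(3045, 161) = 7 and 7 | (8 − 2997), so the pair is consistent; merging gives y ≡ 57807 (mod 70035), where 70035 = lcm(3045, 161).
The solution is unique modulo lcm(105, 203, 161) = 70035.

57807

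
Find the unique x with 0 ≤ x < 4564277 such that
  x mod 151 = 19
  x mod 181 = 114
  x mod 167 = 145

4541042

The moduli are pairwise coprime; N = 151·181·167 = 4564277.
N/151 = 30227; 30227 ≡ 27 (mod 151); 27·28 ≡ 1, so inverse 28.
N/181 = 25217; 25217 ≡ 58 (mod 181); 58·103 ≡ 1, so inverse 103.
N/167 = 27331; 27331 ≡ 110 (mod 167); 110·41 ≡ 1, so inverse 41.
x ≡ 19·30227·28 + 114·25217·103 + 145·27331·41 = 474661573.
474661573 mod 4564277 = 4541042.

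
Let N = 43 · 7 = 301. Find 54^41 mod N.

Mod 43: 54 ≡ 11; 11^41 ≡ 4 (mod 43).
Mod 7: 54 ≡ 5; by Fermat, exponent reduces to 41 mod 6 = 5; 5^5 ≡ 3 (mod 7).
Combine by CRT: x ≡ 4 (mod 43), x ≡ 3 (mod 7) ⇒ x ≡ 262 (mod 301).

262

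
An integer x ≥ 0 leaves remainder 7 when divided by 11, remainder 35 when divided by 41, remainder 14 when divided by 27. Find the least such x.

10490

The moduli are pairwise coprime; N = 11·41·27 = 12177.
N/11 = 1107; 1107 ≡ 7 (mod 11); 7·8 ≡ 1, so inverse 8.
N/41 = 297; 297 ≡ 10 (mod 41); 10·37 ≡ 1, so inverse 37.
N/27 = 451; 451 ≡ 19 (mod 27); 19·10 ≡ 1, so inverse 10.
x ≡ 7·1107·8 + 35·297·37 + 14·451·10 = 509747.
509747 mod 12177 = 10490.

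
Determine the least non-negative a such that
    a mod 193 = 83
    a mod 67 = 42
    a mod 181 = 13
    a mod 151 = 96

5582415

From a ≡ 83 (mod 193) write a = 83 + 193t. Substituting into a ≡ 42 (mod 67) gives 193t ≡ 26 (mod 67), and since 59⁻¹ ≡ 25 (mod 67), t ≡ 47. Hence a ≡ 83 + 193·47 = 9154 (mod 12931).
From a ≡ 9154 (mod 12931) write a = 9154 + 12931t. Substituting into a ≡ 13 (mod 181) gives 12931t ≡ 90 (mod 181), and since 80⁻¹ ≡ 43 (mod 181), t ≡ 69. Hence a ≡ 9154 + 12931·69 = 901393 (mod 2340511).
From a ≡ 901393 (mod 2340511) write a = 901393 + 2340511t. Substituting into a ≡ 96 (mod 151) gives 2340511t ≡ 22 (mod 151), and since 11⁻¹ ≡ 55 (mod 151), t ≡ 2. Hence a ≡ 901393 + 2340511·2 = 5582415 (mod 353417161).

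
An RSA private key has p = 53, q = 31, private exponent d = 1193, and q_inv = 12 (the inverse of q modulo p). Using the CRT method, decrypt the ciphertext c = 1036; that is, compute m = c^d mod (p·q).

d_p = d mod (p−1) = 1193 mod 52 = 49; d_q = d mod (q−1) = 23.
m₁ = c^(d_p) mod p: c ≡ 29 (mod 53), and 29^49 mod 53 = 6.
m₂ = c^(d_q) mod q: c ≡ 13 (mod 31), and 13^23 mod 31 = 24.
h = q_inv·(m₁ − m₂) mod p = 12·(6 − 24) mod 53 = 49.
m = m₂ + h·q = 24 + 49·31 = 1543.

1543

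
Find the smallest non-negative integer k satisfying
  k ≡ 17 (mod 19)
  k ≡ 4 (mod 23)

188

From k ≡ 17 (mod 19) write k = 17 + 19t. Substituting into k ≡ 4 (mod 23) gives 19t ≡ 10 (mod 23), and since 19⁻¹ ≡ 17 (mod 23), t ≡ 9. Hence k ≡ 17 + 19·9 = 188 (mod 437).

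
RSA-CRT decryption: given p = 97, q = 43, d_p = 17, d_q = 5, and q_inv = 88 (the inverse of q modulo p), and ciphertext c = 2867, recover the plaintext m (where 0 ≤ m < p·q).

966

m₁ = c^(d_p) mod p: c ≡ 54 (mod 97), and 54^17 mod 97 = 93.
m₂ = c^(d_q) mod q: c ≡ 29 (mod 43), and 29^5 mod 43 = 20.
h = q_inv·(m₁ − m₂) mod p = 88·(93 − 20) mod 97 = 22.
m = m₂ + h·q = 20 + 22·43 = 966.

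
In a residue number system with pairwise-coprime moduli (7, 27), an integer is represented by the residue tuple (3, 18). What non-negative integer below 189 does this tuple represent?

From x ≡ 3 (mod 7) write x = 3 + 7t. Substituting into x ≡ 18 (mod 27) gives 7t ≡ 15 (mod 27), and since 7⁻¹ ≡ 4 (mod 27), t ≡ 6. Hence x ≡ 3 + 7·6 = 45 (mod 189).

45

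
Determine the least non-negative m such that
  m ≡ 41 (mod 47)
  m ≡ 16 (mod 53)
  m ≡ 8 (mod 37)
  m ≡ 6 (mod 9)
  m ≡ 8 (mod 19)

From m ≡ 41 (mod 47) write m = 41 + 47t. Substituting into m ≡ 16 (mod 53) gives 47t ≡ 28 (mod 53), and since 47⁻¹ ≡ 44 (mod 53), t ≡ 13. Hence m ≡ 41 + 47·13 = 652 (mod 2491).
From m ≡ 652 (mod 2491) write m = 652 + 2491t. Substituting into m ≡ 8 (mod 37) gives 2491t ≡ 22 (mod 37), and since 12⁻¹ ≡ 34 (mod 37), t ≡ 8. Hence m ≡ 652 + 2491·8 = 20580 (mod 92167).
From m ≡ 20580 (mod 92167) write m = 20580 + 92167t. Substituting into m ≡ 6 (mod 9) gives 92167t ≡ 0 (mod 9), and since 7⁻¹ ≡ 4 (mod 9), t ≡ 0. Hence m ≡ 20580 + 92167·0 = 20580 (mod 829503).
From m ≡ 20580 (mod 829503) write m = 20580 + 829503t. Substituting into m ≡ 8 (mod 19) gives 829503t ≡ 5 (mod 19), and since 1⁻¹ ≡ 1 (mod 19), t ≡ 5. Hence m ≡ 20580 + 829503·5 = 4168095 (mod 15760557).

4168095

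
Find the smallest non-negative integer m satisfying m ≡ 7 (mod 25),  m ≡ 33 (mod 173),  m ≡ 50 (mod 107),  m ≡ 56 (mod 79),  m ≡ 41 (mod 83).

The moduli are pairwise coprime; N = 25·173·107·79·83 = 3034415675.
N/25 = 121376627; 121376627 ≡ 2 (mod 25); 2·13 ≡ 1, so inverse 13.
N/173 = 17539975; 17539975 ≡ 24 (mod 173); 24·137 ≡ 1, so inverse 137.
N/107 = 28359025; 28359025 ≡ 66 (mod 107); 66·60 ≡ 1, so inverse 60.
N/79 = 38410325; 38410325 ≡ 51 (mod 79); 51·31 ≡ 1, so inverse 31.
N/83 = 36559225; 36559225 ≡ 49 (mod 83); 49·61 ≡ 1, so inverse 61.
m ≡ 7·121376627·13 + 33·17539975·137 + 50·28359025·60 + 56·38410325·31 + 41·36559225·61 = 333535520957.
333535520957 mod 3034415675 = 2784212382.

2784212382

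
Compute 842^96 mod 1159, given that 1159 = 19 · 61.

1132

Mod 19: 842 ≡ 6; by Fermat, exponent reduces to 96 mod 18 = 6; 6^6 ≡ 11 (mod 19).
Mod 61: 842 ≡ 49; by Fermat, exponent reduces to 96 mod 60 = 36; 49^36 ≡ 34 (mod 61).
Combine by CRT: x ≡ 11 (mod 19), x ≡ 34 (mod 61) ⇒ x ≡ 1132 (mod 1159).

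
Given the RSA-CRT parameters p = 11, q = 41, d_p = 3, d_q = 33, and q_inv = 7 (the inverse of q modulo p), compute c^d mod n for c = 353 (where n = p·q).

m₁ = c^(d_p) mod p: c ≡ 1 (mod 11), and 1^3 mod 11 = 1.
m₂ = c^(d_q) mod q: c ≡ 25 (mod 41), and 25^33 mod 41 = 4.
h = q_inv·(m₁ − m₂) mod p = 7·(1 − 4) mod 11 = 1.
m = m₂ + h·q = 4 + 1·41 = 45.

45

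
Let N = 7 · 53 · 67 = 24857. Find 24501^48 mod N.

Mod 7: 24501 ≡ 1; since 6 | 48, by Fermat 1^48 ≡ 1 (mod 7).
Mod 53: 24501 ≡ 15; 15^48 ≡ 16 (mod 53).
Mod 67: 24501 ≡ 46; 46^48 ≡ 64 (mod 67).
Combine by CRT: x ≡ 1 (mod 7), x ≡ 16 (mod 53), x ≡ 64 (mod 67) ⇒ x ≡ 2878 (mod 24857).

2878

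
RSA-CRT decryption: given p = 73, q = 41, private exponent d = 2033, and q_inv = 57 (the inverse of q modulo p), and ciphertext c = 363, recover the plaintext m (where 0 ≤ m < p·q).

1131

d_p = d mod (p−1) = 2033 mod 72 = 17; d_q = d mod (q−1) = 33.
m₁ = c^(d_p) mod p: c ≡ 71 (mod 73), and 71^17 mod 73 = 36.
m₂ = c^(d_q) mod q: c ≡ 35 (mod 41), and 35^33 mod 41 = 24.
h = q_inv·(m₁ − m₂) mod p = 57·(36 − 24) mod 73 = 27.
m = m₂ + h·q = 24 + 27·41 = 1131.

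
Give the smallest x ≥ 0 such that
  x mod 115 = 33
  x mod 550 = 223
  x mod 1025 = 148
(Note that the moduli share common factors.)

gcd(115, 550) = 5 and 5 | (223 − 33), so the pair is consistent; merging gives x ≡ 1873 (mod 12650), where 12650 = lcm(115, 550).
gcd(12650, 1025) = 25 and 25 | (148 − 1873), so the pair is consistent; merging gives x ≡ 495223 (mod 518650), where 518650 = lcm(12650, 1025).
The solution is unique modulo lcm(115, 550, 1025) = 518650.

495223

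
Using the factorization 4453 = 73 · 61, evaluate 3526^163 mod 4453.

1012

Mod 73: 3526 ≡ 22; by Fermat, exponent reduces to 163 mod 72 = 19; 22^19 ≡ 63 (mod 73).
Mod 61: 3526 ≡ 49; by Fermat, exponent reduces to 163 mod 60 = 43; 49^43 ≡ 36 (mod 61).
Combine by CRT: x ≡ 63 (mod 73), x ≡ 36 (mod 61) ⇒ x ≡ 1012 (mod 4453).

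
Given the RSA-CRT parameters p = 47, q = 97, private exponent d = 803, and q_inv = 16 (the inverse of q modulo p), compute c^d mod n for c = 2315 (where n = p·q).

2742

d_p = d mod (p−1) = 803 mod 46 = 21; d_q = d mod (q−1) = 35.
m₁ = c^(d_p) mod p: c ≡ 12 (mod 47), and 12^21 mod 47 = 16.
m₂ = c^(d_q) mod q: c ≡ 84 (mod 97), and 84^35 mod 97 = 26.
h = q_inv·(m₁ − m₂) mod p = 16·(16 − 26) mod 47 = 28.
m = m₂ + h·q = 26 + 28·97 = 2742.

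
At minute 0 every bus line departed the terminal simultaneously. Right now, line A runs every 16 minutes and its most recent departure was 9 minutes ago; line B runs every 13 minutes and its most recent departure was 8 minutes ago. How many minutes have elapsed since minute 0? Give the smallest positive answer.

From t ≡ 9 (mod 16) write t = 9 + 16s. Substituting into t ≡ 8 (mod 13) gives 16s ≡ 12 (mod 13), and since 3⁻¹ ≡ 9 (mod 13), s ≡ 4. Hence t ≡ 9 + 16·4 = 73 (mod 208).

73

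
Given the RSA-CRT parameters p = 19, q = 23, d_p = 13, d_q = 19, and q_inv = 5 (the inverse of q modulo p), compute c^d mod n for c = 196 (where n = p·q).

m₁ = c^(d_p) mod p: c ≡ 6 (mod 19), and 6^13 mod 19 = 4.
m₂ = c^(d_q) mod q: c ≡ 12 (mod 23), and 12^19 mod 23 = 8.
h = q_inv·(m₁ − m₂) mod p = 5·(4 − 8) mod 19 = 18.
m = m₂ + h·q = 8 + 18·23 = 422.

422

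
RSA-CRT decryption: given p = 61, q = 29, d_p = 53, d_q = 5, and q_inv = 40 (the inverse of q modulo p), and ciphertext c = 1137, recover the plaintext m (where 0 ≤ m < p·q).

m₁ = c^(d_p) mod p: c ≡ 39 (mod 61), and 39^53 mod 61 = 49.
m₂ = c^(d_q) mod q: c ≡ 6 (mod 29), and 6^5 mod 29 = 4.
h = q_inv·(m₁ − m₂) mod p = 40·(49 − 4) mod 61 = 31.
m = m₂ + h·q = 4 + 31·29 = 903.

903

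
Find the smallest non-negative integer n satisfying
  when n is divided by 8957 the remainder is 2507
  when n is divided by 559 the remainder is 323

38335

gcd(8957, 559) = 13 and 13 | (323 − 2507), so the pair is consistent; merging gives n ≡ 38335 (mod 385151), where 385151 = lcm(8957, 559).
The solution is unique modulo lcm(8957, 559) = 385151.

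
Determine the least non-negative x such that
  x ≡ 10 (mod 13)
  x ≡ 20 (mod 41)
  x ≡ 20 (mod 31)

15272

The moduli are pairwise coprime; N = 13·41·31 = 16523.
N/13 = 1271; 1271 ≡ 10 (mod 13); 10·4 ≡ 1, so inverse 4.
N/41 = 403; 403 ≡ 34 (mod 41); 34·35 ≡ 1, so inverse 35.
N/31 = 533; 533 ≡ 6 (mod 31); 6·26 ≡ 1, so inverse 26.
x ≡ 10·1271·4 + 20·403·35 + 20·533·26 = 610100.
610100 mod 16523 = 15272.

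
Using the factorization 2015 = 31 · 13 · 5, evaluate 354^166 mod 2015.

Mod 31: 354 ≡ 13; by Fermat, exponent reduces to 166 mod 30 = 16; 13^16 ≡ 18 (mod 31).
Mod 13: 354 ≡ 3; by Fermat, exponent reduces to 166 mod 12 = 10; 3^10 ≡ 3 (mod 13).
Mod 5: 354 ≡ 4; by Fermat, exponent reduces to 166 mod 4 = 2; 4^2 ≡ 1 (mod 5).
Combine by CRT: x ≡ 18 (mod 31), x ≡ 3 (mod 13), x ≡ 1 (mod 5) ⇒ x ≡ 731 (mod 2015).

731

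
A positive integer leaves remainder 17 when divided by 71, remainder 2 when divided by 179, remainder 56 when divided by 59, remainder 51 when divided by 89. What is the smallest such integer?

30325466

The moduli are pairwise coprime; N = 71·179·59·89 = 66734959.
N/71 = 939929; 939929 ≡ 31 (mod 71); 31·55 ≡ 1, so inverse 55.
N/179 = 372821; 372821 ≡ 143 (mod 179); 143·174 ≡ 1, so inverse 174.
N/59 = 1131101; 1131101 ≡ 12 (mod 59); 12·5 ≡ 1, so inverse 5.
N/89 = 749831; 749831 ≡ 6 (mod 89); 6·15 ≡ 1, so inverse 15.
a ≡ 17·939929·55 + 2·372821·174 + 56·1131101·5 + 51·749831·15 = 1898904318.
1898904318 mod 66734959 = 30325466.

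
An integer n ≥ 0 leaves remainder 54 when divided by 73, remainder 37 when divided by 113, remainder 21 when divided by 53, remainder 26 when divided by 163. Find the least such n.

10334226

From n ≡ 54 (mod 73) write n = 54 + 73t. Substituting into n ≡ 37 (mod 113) gives 73t ≡ 96 (mod 113), and since 73⁻¹ ≡ 48 (mod 113), t ≡ 88. Hence n ≡ 54 + 73·88 = 6478 (mod 8249).
From n ≡ 6478 (mod 8249) write n = 6478 + 8249t. Substituting into n ≡ 21 (mod 53) gives 8249t ≡ 9 (mod 53), and since 34⁻¹ ≡ 39 (mod 53), t ≡ 33. Hence n ≡ 6478 + 8249·33 = 278695 (mod 437197).
From n ≡ 278695 (mod 437197) write n = 278695 + 437197t. Substituting into n ≡ 26 (mod 163) gives 437197t ≡ 61 (mod 163), and since 31⁻¹ ≡ 142 (mod 163), t ≡ 23. Hence n ≡ 278695 + 437197·23 = 10334226 (mod 71263111).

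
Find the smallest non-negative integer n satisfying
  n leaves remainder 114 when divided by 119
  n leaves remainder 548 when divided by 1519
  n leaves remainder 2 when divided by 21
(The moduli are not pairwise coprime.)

37004

gcd(119, 1519) = 7 and 7 | (548 − 114), so the pair is consistent; merging gives n ≡ 11181 (mod 25823), where 25823 = lcm(119, 1519).
gcd(25823, 21) = 7 and 7 | (2 − 11181), so the pair is consistent; merging gives n ≡ 37004 (mod 77469), where 77469 = lcm(25823, 21).
The solution is unique modulo lcm(119, 1519, 21) = 77469.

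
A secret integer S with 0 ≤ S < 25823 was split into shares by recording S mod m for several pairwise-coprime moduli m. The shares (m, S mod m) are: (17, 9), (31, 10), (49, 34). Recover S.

The moduli are pairwise coprime; N = 17·31·49 = 25823.
N/17 = 1519; 1519 ≡ 6 (mod 17); 6·3 ≡ 1, so inverse 3.
N/31 = 833; 833 ≡ 27 (mod 31); 27·23 ≡ 1, so inverse 23.
N/49 = 527; 527 ≡ 37 (mod 49); 37·4 ≡ 1, so inverse 4.
S ≡ 9·1519·3 + 10·833·23 + 34·527·4 = 304275.
304275 mod 25823 = 20222.

20222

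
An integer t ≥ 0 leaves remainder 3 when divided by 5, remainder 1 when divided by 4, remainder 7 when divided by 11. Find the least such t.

73

The moduli are pairwise coprime; N = 5·4·11 = 220.
N/5 = 44; 44 ≡ 4 (mod 5); 4·4 ≡ 1, so inverse 4.
N/4 = 55; 55 ≡ 3 (mod 4); 3·3 ≡ 1, so inverse 3.
N/11 = 20; 20 ≡ 9 (mod 11); 9·5 ≡ 1, so inverse 5.
t ≡ 3·44·4 + 1·55·3 + 7·20·5 = 1393.
1393 mod 220 = 73.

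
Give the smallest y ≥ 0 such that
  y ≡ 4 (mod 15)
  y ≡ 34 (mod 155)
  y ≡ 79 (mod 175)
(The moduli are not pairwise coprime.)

3754

Combine the congruences pairwise.
gcd(15, 155) = 5 and 5 | (34 − 4), so the pair is consistent; merging gives y ≡ 34 (mod 465), where 465 = lcm(15, 155).
gcd(465, 175) = 5 and 5 | (79 − 34), so the pair is consistent; merging gives y ≡ 3754 (mod 16275), where 16275 = lcm(465, 175).
The solution is unique modulo lcm(15, 155, 175) = 16275.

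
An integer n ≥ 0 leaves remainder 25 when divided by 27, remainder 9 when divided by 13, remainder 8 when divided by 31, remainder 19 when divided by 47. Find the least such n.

411316

From n ≡ 25 (mod 27) write n = 25 + 27t. Substituting into n ≡ 9 (mod 13) gives 27t ≡ 10 (mod 13), and since 1⁻¹ ≡ 1 (mod 13), t ≡ 10. Hence n ≡ 25 + 27·10 = 295 (mod 351).
From n ≡ 295 (mod 351) write n = 295 + 351t. Substituting into n ≡ 8 (mod 31) gives 351t ≡ 23 (mod 31), and since 10⁻¹ ≡ 28 (mod 31), t ≡ 24. Hence n ≡ 295 + 351·24 = 8719 (mod 10881).
From n ≡ 8719 (mod 10881) write n = 8719 + 10881t. Substituting into n ≡ 19 (mod 47) gives 10881t ≡ 42 (mod 47), and since 24⁻¹ ≡ 2 (mod 47), t ≡ 37. Hence n ≡ 8719 + 10881·37 = 411316 (mod 511407).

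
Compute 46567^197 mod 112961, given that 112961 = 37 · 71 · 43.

7652

Mod 37: 46567 ≡ 21; by Fermat, exponent reduces to 197 mod 36 = 17; 21^17 ≡ 30 (mod 37).
Mod 71: 46567 ≡ 62; by Fermat, exponent reduces to 197 mod 70 = 57; 62^57 ≡ 55 (mod 71).
Mod 43: 46567 ≡ 41; by Fermat, exponent reduces to 197 mod 42 = 29; 41^29 ≡ 41 (mod 43).
Combine by CRT: x ≡ 30 (mod 37), x ≡ 55 (mod 71), x ≡ 41 (mod 43) ⇒ x ≡ 7652 (mod 112961).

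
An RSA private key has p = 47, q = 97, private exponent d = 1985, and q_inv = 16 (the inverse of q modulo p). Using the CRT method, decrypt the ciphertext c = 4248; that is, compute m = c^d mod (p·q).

d_p = d mod (p−1) = 1985 mod 46 = 7; d_q = d mod (q−1) = 65.
m₁ = c^(d_p) mod p: c ≡ 18 (mod 47), and 18^7 mod 47 = 6.
m₂ = c^(d_q) mod q: c ≡ 77 (mod 97), and 77^65 mod 97 = 77.
h = q_inv·(m₁ − m₂) mod p = 16·(6 − 77) mod 47 = 39.
m = m₂ + h·q = 77 + 39·97 = 3860.

3860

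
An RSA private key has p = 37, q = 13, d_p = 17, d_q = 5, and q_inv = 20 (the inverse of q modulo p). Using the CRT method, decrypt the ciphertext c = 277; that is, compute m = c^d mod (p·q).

335

m₁ = c^(d_p) mod p: c ≡ 18 (mod 37), and 18^17 mod 37 = 2.
m₂ = c^(d_q) mod q: c ≡ 4 (mod 13), and 4^5 mod 13 = 10.
h = q_inv·(m₁ − m₂) mod p = 20·(2 − 10) mod 37 = 25.
m = m₂ + h·q = 10 + 25·13 = 335.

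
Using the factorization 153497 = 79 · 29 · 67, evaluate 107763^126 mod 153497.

Mod 79: 107763 ≡ 7; by Fermat, exponent reduces to 126 mod 78 = 48; 7^48 ≡ 67 (mod 79).
Mod 29: 107763 ≡ 28; by Fermat, exponent reduces to 126 mod 28 = 14; 28^14 ≡ 1 (mod 29).
Mod 67: 107763 ≡ 27; by Fermat, exponent reduces to 126 mod 66 = 60; 27^60 ≡ 14 (mod 67).
Combine by CRT: x ≡ 67 (mod 79), x ≡ 1 (mod 29), x ≡ 14 (mod 67) ⇒ x ≡ 142188 (mod 153497).

142188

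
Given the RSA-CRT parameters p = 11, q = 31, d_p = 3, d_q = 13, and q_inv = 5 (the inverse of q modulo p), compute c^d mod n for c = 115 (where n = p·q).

323

m₁ = c^(d_p) mod p: c ≡ 5 (mod 11), and 5^3 mod 11 = 4.
m₂ = c^(d_q) mod q: c ≡ 22 (mod 31), and 22^13 mod 31 = 13.
h = q_inv·(m₁ − m₂) mod p = 5·(4 − 13) mod 11 = 10.
m = m₂ + h·q = 13 + 10·31 = 323.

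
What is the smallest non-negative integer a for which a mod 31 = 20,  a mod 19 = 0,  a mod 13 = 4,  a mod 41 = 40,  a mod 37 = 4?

746035

From a ≡ 20 (mod 31) write a = 20 + 31t. Substituting into a ≡ 0 (mod 19) gives 31t ≡ 18 (mod 19), and since 12⁻¹ ≡ 8 (mod 19), t ≡ 11. Hence a ≡ 20 + 31·11 = 361 (mod 589).
From a ≡ 361 (mod 589) write a = 361 + 589t. Substituting into a ≡ 4 (mod 13) gives 589t ≡ 7 (mod 13), and since 4⁻¹ ≡ 10 (mod 13), t ≡ 5. Hence a ≡ 361 + 589·5 = 3306 (mod 7657).
From a ≡ 3306 (mod 7657) write a = 3306 + 7657t. Substituting into a ≡ 40 (mod 41) gives 7657t ≡ 14 (mod 41), and since 31⁻¹ ≡ 4 (mod 41), t ≡ 15. Hence a ≡ 3306 + 7657·15 = 118161 (mod 313937).
From a ≡ 118161 (mod 313937) write a = 118161 + 313937t. Substituting into a ≡ 4 (mod 37) gives 313937t ≡ 21 (mod 37), and since 29⁻¹ ≡ 23 (mod 37), t ≡ 2. Hence a ≡ 118161 + 313937·2 = 746035 (mod 11615669).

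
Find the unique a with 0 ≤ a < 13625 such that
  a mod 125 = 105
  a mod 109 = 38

From a ≡ 105 (mod 125) write a = 105 + 125t. Substituting into a ≡ 38 (mod 109) gives 125t ≡ 42 (mod 109), and since 16⁻¹ ≡ 75 (mod 109), t ≡ 98. Hence a ≡ 105 + 125·98 = 12355 (mod 13625).

12355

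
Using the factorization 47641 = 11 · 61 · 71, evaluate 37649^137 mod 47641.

15516

Mod 11: 37649 ≡ 7; by Fermat, exponent reduces to 137 mod 10 = 7; 7^7 ≡ 6 (mod 11).
Mod 61: 37649 ≡ 12; by Fermat, exponent reduces to 137 mod 60 = 17; 12^17 ≡ 22 (mod 61).
Mod 71: 37649 ≡ 19; by Fermat, exponent reduces to 137 mod 70 = 67; 19^67 ≡ 38 (mod 71).
Combine by CRT: x ≡ 6 (mod 11), x ≡ 22 (mod 61), x ≡ 38 (mod 71) ⇒ x ≡ 15516 (mod 47641).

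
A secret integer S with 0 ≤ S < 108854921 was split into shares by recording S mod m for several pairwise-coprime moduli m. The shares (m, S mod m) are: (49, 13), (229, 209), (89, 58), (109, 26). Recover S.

36423575

From S ≡ 13 (mod 49) write S = 13 + 49t. Substituting into S ≡ 209 (mod 229) gives 49t ≡ 196 (mod 229), and since 49⁻¹ ≡ 215 (mod 229), t ≡ 4. Hence S ≡ 13 + 49·4 = 209 (mod 11221).
From S ≡ 209 (mod 11221) write S = 209 + 11221t. Substituting into S ≡ 58 (mod 89) gives 11221t ≡ 27 (mod 89), and since 7⁻¹ ≡ 51 (mod 89), t ≡ 42. Hence S ≡ 209 + 11221·42 = 471491 (mod 998669).
From S ≡ 471491 (mod 998669) write S = 471491 + 998669t. Substituting into S ≡ 26 (mod 109) gives 998669t ≡ 69 (mod 109), and since 11⁻¹ ≡ 10 (mod 109), t ≡ 36. Hence S ≡ 471491 + 998669·36 = 36423575 (mod 108854921).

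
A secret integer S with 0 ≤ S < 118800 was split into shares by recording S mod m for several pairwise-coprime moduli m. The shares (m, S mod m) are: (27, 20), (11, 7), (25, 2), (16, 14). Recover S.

42302

The moduli are pairwise coprime; N = 27·11·25·16 = 118800.
N/27 = 4400; 4400 ≡ 26 (mod 27); 26·26 ≡ 1, so inverse 26.
N/11 = 10800; 10800 ≡ 9 (mod 11); 9·5 ≡ 1, so inverse 5.
N/25 = 4752; 4752 ≡ 2 (mod 25); 2·13 ≡ 1, so inverse 13.
N/16 = 7425; 7425 ≡ 1 (mod 16), inverse 1.
S ≡ 20·4400·26 + 7·10800·5 + 2·4752·13 + 14·7425·1 = 2893502.
2893502 mod 118800 = 42302.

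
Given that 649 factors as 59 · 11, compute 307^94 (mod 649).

Mod 59: 307 ≡ 12; by Fermat, exponent reduces to 94 mod 58 = 36; 12^36 ≡ 46 (mod 59).
Mod 11: 307 ≡ 10; by Fermat, exponent reduces to 94 mod 10 = 4; 10^4 ≡ 1 (mod 11).
Combine by CRT: x ≡ 46 (mod 59), x ≡ 1 (mod 11) ⇒ x ≡ 518 (mod 649).

518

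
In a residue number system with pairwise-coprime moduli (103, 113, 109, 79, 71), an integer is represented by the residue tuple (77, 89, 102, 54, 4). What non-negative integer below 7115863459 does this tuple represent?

The moduli are pairwise coprime; N = 103·113·109·79·71 = 7115863459.
N/103 = 69086053; 69086053 ≡ 39 (mod 103); 39·37 ≡ 1, so inverse 37.
N/113 = 62972243; 62972243 ≡ 55 (mod 113); 55·37 ≡ 1, so inverse 37.
N/109 = 65283151; 65283151 ≡ 108 (mod 109); 108·108 ≡ 1, so inverse 108.
N/79 = 90074221; 90074221 ≡ 1 (mod 79), inverse 1.
N/71 = 100223429; 100223429 ≡ 42 (mod 71); 42·22 ≡ 1, so inverse 22.
x ≡ 77·69086053·37 + 89·62972243·37 + 102·65283151·108 + 54·90074221·1 + 4·100223429·22 = 1137036622298.
1137036622298 mod 7115863459 = 5614332317.

5614332317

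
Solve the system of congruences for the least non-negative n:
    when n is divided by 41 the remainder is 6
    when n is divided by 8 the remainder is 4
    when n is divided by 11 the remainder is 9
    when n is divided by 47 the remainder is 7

96028

The moduli are pairwise coprime; M = 41·8·11·47 = 169576.
M/41 = 4136; 4136 ≡ 36 (mod 41); 36·8 ≡ 1, so inverse 8.
M/8 = 21197; 21197 ≡ 5 (mod 8); 5·5 ≡ 1, so inverse 5.
M/11 = 15416; 15416 ≡ 5 (mod 11); 5·9 ≡ 1, so inverse 9.
M/47 = 3608; 3608 ≡ 36 (mod 47); 36·17 ≡ 1, so inverse 17.
n ≡ 6·4136·8 + 4·21197·5 + 9·15416·9 + 7·3608·17 = 2300516.
2300516 mod 169576 = 96028.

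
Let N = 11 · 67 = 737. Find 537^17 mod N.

202

Mod 11: 537 ≡ 9; by Fermat, exponent reduces to 17 mod 10 = 7; 9^7 ≡ 4 (mod 11).
Mod 67: 537 ≡ 1; 1^17 ≡ 1 (mod 67).
Combine by CRT: x ≡ 4 (mod 11), x ≡ 1 (mod 67) ⇒ x ≡ 202 (mod 737).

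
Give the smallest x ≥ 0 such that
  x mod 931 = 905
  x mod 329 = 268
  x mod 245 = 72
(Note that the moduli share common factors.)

202932

gcd(931, 329) = 7 and 7 | (268 − 905), so the pair is consistent; merging gives x ≡ 27904 (mod 43757), where 43757 = lcm(931, 329).
gcd(43757, 245) = 49 and 49 | (72 − 27904), so the pair is consistent; merging gives x ≡ 202932 (mod 218785), where 218785 = lcm(43757, 245).
The solution is unique modulo lcm(931, 329, 245) = 218785.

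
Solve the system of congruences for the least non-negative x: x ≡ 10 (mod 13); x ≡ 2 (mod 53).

426

From x ≡ 10 (mod 13) write x = 10 + 13t. Substituting into x ≡ 2 (mod 53) gives 13t ≡ 45 (mod 53), and since 13⁻¹ ≡ 49 (mod 53), t ≡ 32. Hence x ≡ 10 + 13·32 = 426 (mod 689).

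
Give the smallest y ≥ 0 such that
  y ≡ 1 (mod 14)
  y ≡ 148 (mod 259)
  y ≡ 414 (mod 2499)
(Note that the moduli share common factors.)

Combine the congruences pairwise.
gcd(14, 259) = 7 and 7 | (148 − 1), so the pair is consistent; merging gives y ≡ 407 (mod 518), where 518 = lcm(14, 259).
gcd(518, 2499) = 7 and 7 | (414 − 407), so the pair is consistent; merging gives y ≡ 142857 (mod 184926), where 184926 = lcm(518, 2499).
The solution is unique modulo lcm(14, 259, 2499) = 184926.

142857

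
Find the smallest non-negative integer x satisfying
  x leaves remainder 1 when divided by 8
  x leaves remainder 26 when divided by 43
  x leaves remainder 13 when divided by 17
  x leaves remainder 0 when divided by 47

The moduli are pairwise coprime; N = 8·43·17·47 = 274856.
N/8 = 34357; 34357 ≡ 5 (mod 8); 5·5 ≡ 1, so inverse 5.
N/43 = 6392; 6392 ≡ 28 (mod 43); 28·20 ≡ 1, so inverse 20.
N/17 = 16168; 16168 ≡ 1 (mod 17), inverse 1.
N/47 = 5848; 5848 ≡ 20 (mod 47); 20·40 ≡ 1, so inverse 40.
x ≡ 1·34357·5 + 26·6392·20 + 13·16168·1 + 0·5848·40 = 3705809.
3705809 mod 274856 = 132681.

132681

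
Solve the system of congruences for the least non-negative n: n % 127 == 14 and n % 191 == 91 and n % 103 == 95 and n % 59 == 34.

The moduli are pairwise coprime; M = 127·191·103·59 = 147409789.
M/127 = 1160707; 1160707 ≡ 54 (mod 127); 54·40 ≡ 1, so inverse 40.
M/191 = 771779; 771779 ≡ 139 (mod 191); 139·11 ≡ 1, so inverse 11.
M/103 = 1431163; 1431163 ≡ 81 (mod 103); 81·14 ≡ 1, so inverse 14.
M/59 = 2498471; 2498471 ≡ 57 (mod 59); 57·29 ≡ 1, so inverse 29.
n ≡ 14·1160707·40 + 91·771779·11 + 95·1431163·14 + 34·2498471·29 = 5789485895.
5789485895 mod 147409789 = 40504124.

40504124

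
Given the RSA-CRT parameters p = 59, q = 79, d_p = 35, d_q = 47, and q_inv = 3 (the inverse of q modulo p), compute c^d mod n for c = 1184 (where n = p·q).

1500

m₁ = c^(d_p) mod p: c ≡ 4 (mod 59), and 4^35 mod 59 = 25.
m₂ = c^(d_q) mod q: c ≡ 78 (mod 79), and 78^47 mod 79 = 78.
h = q_inv·(m₁ − m₂) mod p = 3·(25 − 78) mod 59 = 18.
m = m₂ + h·q = 78 + 18·79 = 1500.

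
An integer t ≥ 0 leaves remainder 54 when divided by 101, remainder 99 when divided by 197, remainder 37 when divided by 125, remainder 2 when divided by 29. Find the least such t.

From t ≡ 54 (mod 101) write t = 54 + 101s. Substituting into t ≡ 99 (mod 197) gives 101s ≡ 45 (mod 197), and since 101⁻¹ ≡ 158 (mod 197), s ≡ 18. Hence t ≡ 54 + 101·18 = 1872 (mod 19897).
From t ≡ 1872 (mod 19897) write t = 1872 + 19897s. Substituting into t ≡ 37 (mod 125) gives 19897s ≡ 40 (mod 125), and since 22⁻¹ ≡ 108 (mod 125), s ≡ 70. Hence t ≡ 1872 + 19897·70 = 1394662 (mod 2487125).
From t ≡ 1394662 (mod 2487125) write t = 1394662 + 2487125s. Substituting into t ≡ 2 (mod 29) gives 2487125s ≡ 8 (mod 29), and since 27⁻¹ ≡ 14 (mod 29), s ≡ 25. Hence t ≡ 1394662 + 2487125·25 = 63572787 (mod 72126625).

63572787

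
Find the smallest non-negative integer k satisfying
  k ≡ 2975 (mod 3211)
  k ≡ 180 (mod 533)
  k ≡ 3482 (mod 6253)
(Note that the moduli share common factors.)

Combine the congruences pairwise.
gcd(3211, 533) = 13 and 13 | (180 − 2975), so the pair is consistent; merging gives k ≡ 102516 (mod 131651), where 131651 = lcm(3211, 533).
gcd(131651, 6253) = 169 and 169 | (3482 − 102516), so the pair is consistent; merging gives k ≡ 497469 (mod 4871087), where 4871087 = lcm(131651, 6253).
The solution is unique modulo lcm(3211, 533, 6253) = 4871087.

497469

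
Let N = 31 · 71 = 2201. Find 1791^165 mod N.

Mod 31: 1791 ≡ 24; by Fermat, exponent reduces to 165 mod 30 = 15; 24^15 ≡ 30 (mod 31).
Mod 71: 1791 ≡ 16; by Fermat, exponent reduces to 165 mod 70 = 25; 16^25 ≡ 20 (mod 71).
Combine by CRT: x ≡ 30 (mod 31), x ≡ 20 (mod 71) ⇒ x ≡ 588 (mod 2201).

588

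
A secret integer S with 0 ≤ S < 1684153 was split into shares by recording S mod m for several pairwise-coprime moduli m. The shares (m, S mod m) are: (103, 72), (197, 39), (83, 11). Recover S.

763611

Combine the congruences pairwise.
From S ≡ 72 (mod 103) write S = 72 + 103t. Substituting into S ≡ 39 (mod 197) gives 103t ≡ 164 (mod 197), and since 103⁻¹ ≡ 44 (mod 197), t ≡ 124. Hence S ≡ 72 + 103·124 = 12844 (mod 20291).
From S ≡ 12844 (mod 20291) write S = 12844 + 20291t. Substituting into S ≡ 11 (mod 83) gives 20291t ≡ 32 (mod 83), and since 39⁻¹ ≡ 66 (mod 83), t ≡ 37. Hence S ≡ 12844 + 20291·37 = 763611 (mod 1684153).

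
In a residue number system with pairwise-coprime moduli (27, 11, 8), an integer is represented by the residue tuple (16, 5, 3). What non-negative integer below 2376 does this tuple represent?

907

The moduli are pairwise coprime; N = 27·11·8 = 2376.
N/27 = 88; 88 ≡ 7 (mod 27); 7·4 ≡ 1, so inverse 4.
N/11 = 216; 216 ≡ 7 (mod 11); 7·8 ≡ 1, so inverse 8.
N/8 = 297; 297 ≡ 1 (mod 8), inverse 1.
x ≡ 16·88·4 + 5·216·8 + 3·297·1 = 15163.
15163 mod 2376 = 907.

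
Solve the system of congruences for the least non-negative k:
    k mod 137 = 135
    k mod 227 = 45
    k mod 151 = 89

From k ≡ 135 (mod 137) write k = 135 + 137t. Substituting into k ≡ 45 (mod 227) gives 137t ≡ 137 (mod 227), and since 137⁻¹ ≡ 58 (mod 227), t ≡ 1. Hence k ≡ 135 + 137·1 = 272 (mod 31099).
From k ≡ 272 (mod 31099) write k = 272 + 31099t. Substituting into k ≡ 89 (mod 151) gives 31099t ≡ 119 (mod 151), and since 144⁻¹ ≡ 43 (mod 151), t ≡ 134. Hence k ≡ 272 + 31099·134 = 4167538 (mod 4695949).

4167538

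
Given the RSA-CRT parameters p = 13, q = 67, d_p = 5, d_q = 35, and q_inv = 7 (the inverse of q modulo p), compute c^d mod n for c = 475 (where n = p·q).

m₁ = c^(d_p) mod p: c ≡ 7 (mod 13), and 7^5 mod 13 = 11.
m₂ = c^(d_q) mod q: c ≡ 6 (mod 67), and 6^35 mod 67 = 36.
h = q_inv·(m₁ − m₂) mod p = 7·(11 − 36) mod 13 = 7.
m = m₂ + h·q = 36 + 7·67 = 505.

505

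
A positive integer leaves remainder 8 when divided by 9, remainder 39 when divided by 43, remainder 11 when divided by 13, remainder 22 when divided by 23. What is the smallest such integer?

The moduli are pairwise coprime; N = 9·43·13·23 = 115713.
N/9 = 12857; 12857 ≡ 5 (mod 9); 5·2 ≡ 1, so inverse 2.
N/43 = 2691; 2691 ≡ 25 (mod 43); 25·31 ≡ 1, so inverse 31.
N/13 = 8901; 8901 ≡ 9 (mod 13); 9·3 ≡ 1, so inverse 3.
N/23 = 5031; 5031 ≡ 17 (mod 23); 17·19 ≡ 1, so inverse 19.
a ≡ 8·12857·2 + 39·2691·31 + 11·8901·3 + 22·5031·19 = 5855822.
5855822 mod 115713 = 70172.

70172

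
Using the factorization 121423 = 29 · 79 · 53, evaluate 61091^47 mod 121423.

Mod 29: 61091 ≡ 17; by Fermat, exponent reduces to 47 mod 28 = 19; 17^19 ≡ 12 (mod 29).
Mod 79: 61091 ≡ 24; 24^47 ≡ 56 (mod 79).
Mod 53: 61091 ≡ 35; 35^47 ≡ 22 (mod 53).
Combine by CRT: x ≡ 12 (mod 29), x ≡ 56 (mod 79), x ≡ 22 (mod 53) ⇒ x ≡ 118477 (mod 121423).

118477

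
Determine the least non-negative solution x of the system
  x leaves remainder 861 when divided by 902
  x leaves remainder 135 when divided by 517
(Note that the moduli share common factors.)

27019

Combine the congruences pairwise.
gcd(902, 517) = 11 and 11 | (135 − 861), so the pair is consistent; merging gives x ≡ 27019 (mod 42394), where 42394 = lcm(902, 517).
The solution is unique modulo lcm(902, 517) = 42394.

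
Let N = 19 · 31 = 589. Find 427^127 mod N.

Mod 19: 427 ≡ 9; by Fermat, exponent reduces to 127 mod 18 = 1; 9^1 ≡ 9 (mod 19).
Mod 31: 427 ≡ 24; by Fermat, exponent reduces to 127 mod 30 = 7; 24^7 ≡ 3 (mod 31).
Combine by CRT: x ≡ 9 (mod 19), x ≡ 3 (mod 31) ⇒ x ≡ 313 (mod 589).

313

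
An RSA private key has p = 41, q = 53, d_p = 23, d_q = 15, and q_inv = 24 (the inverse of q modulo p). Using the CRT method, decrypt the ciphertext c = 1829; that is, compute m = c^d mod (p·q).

496

m₁ = c^(d_p) mod p: c ≡ 25 (mod 41), and 25^23 mod 41 = 4.
m₂ = c^(d_q) mod q: c ≡ 27 (mod 53), and 27^15 mod 53 = 19.
h = q_inv·(m₁ − m₂) mod p = 24·(4 − 19) mod 41 = 9.
m = m₂ + h·q = 19 + 9·53 = 496.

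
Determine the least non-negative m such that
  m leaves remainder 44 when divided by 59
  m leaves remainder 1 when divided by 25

From m ≡ 44 (mod 59) write m = 44 + 59t. Substituting into m ≡ 1 (mod 25) gives 59t ≡ 7 (mod 25), and since 9⁻¹ ≡ 14 (mod 25), t ≡ 23. Hence m ≡ 44 + 59·23 = 1401 (mod 1475).

1401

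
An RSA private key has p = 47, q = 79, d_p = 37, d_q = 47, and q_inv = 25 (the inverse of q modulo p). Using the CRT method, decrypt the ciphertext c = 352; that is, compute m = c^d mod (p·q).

m₁ = c^(d_p) mod p: c ≡ 23 (mod 47), and 23^37 mod 47 = 5.
m₂ = c^(d_q) mod q: c ≡ 36 (mod 79), and 36^47 mod 79 = 9.
h = q_inv·(m₁ − m₂) mod p = 25·(5 − 9) mod 47 = 41.
m = m₂ + h·q = 9 + 41·79 = 3248.

3248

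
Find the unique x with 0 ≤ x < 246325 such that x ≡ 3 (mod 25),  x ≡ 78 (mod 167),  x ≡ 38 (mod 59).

Combine the congruences pairwise.
From x ≡ 3 (mod 25) write x = 3 + 25t. Substituting into x ≡ 78 (mod 167) gives 25t ≡ 75 (mod 167), and since 25⁻¹ ≡ 147 (mod 167), t ≡ 3. Hence x ≡ 3 + 25·3 = 78 (mod 4175).
From x ≡ 78 (mod 4175) write x = 78 + 4175t. Substituting into x ≡ 38 (mod 59) gives 4175t ≡ 19 (mod 59), and since 45⁻¹ ≡ 21 (mod 59), t ≡ 45. Hence x ≡ 78 + 4175·45 = 187953 (mod 246325).

187953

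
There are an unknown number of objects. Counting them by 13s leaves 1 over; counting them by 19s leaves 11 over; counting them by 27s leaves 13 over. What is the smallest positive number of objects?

The moduli are pairwise coprime; M = 13·19·27 = 6669.
M/13 = 513; 513 ≡ 6 (mod 13); 6·11 ≡ 1, so inverse 11.
M/19 = 351; 351 ≡ 9 (mod 19); 9·17 ≡ 1, so inverse 17.
M/27 = 247; 247 ≡ 4 (mod 27); 4·7 ≡ 1, so inverse 7.
N ≡ 1·513·11 + 11·351·17 + 13·247·7 = 93757.
93757 mod 6669 = 391.

391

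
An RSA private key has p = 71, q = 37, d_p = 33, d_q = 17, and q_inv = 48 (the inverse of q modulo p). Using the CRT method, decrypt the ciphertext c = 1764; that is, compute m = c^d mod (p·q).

595

m₁ = c^(d_p) mod p: c ≡ 60 (mod 71), and 60^33 mod 71 = 27.
m₂ = c^(d_q) mod q: c ≡ 25 (mod 37), and 25^17 mod 37 = 3.
h = q_inv·(m₁ − m₂) mod p = 48·(27 − 3) mod 71 = 16.
m = m₂ + h·q = 3 + 16·37 = 595.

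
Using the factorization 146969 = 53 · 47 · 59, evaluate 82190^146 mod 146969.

8027

Mod 53: 82190 ≡ 40; by Fermat, exponent reduces to 146 mod 52 = 42; 40^42 ≡ 24 (mod 53).
Mod 47: 82190 ≡ 34; by Fermat, exponent reduces to 146 mod 46 = 8; 34^8 ≡ 37 (mod 47).
Mod 59: 82190 ≡ 3; by Fermat, exponent reduces to 146 mod 58 = 30; 3^30 ≡ 3 (mod 59).
Combine by CRT: x ≡ 24 (mod 53), x ≡ 37 (mod 47), x ≡ 3 (mod 59) ⇒ x ≡ 8027 (mod 146969).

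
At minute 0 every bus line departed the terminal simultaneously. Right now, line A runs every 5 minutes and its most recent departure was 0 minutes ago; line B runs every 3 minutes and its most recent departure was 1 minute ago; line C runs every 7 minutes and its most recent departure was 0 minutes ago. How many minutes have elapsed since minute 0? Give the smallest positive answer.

The moduli are pairwise coprime; N = 5·3·7 = 105.
N/5 = 21; 21 ≡ 1 (mod 5), inverse 1.
N/3 = 35; 35 ≡ 2 (mod 3); 2·2 ≡ 1, so inverse 2.
N/7 = 15; 15 ≡ 1 (mod 7), inverse 1.
t ≡ 0·21·1 + 1·35·2 + 0·15·1 = 70.
70 mod 105 = 70.

70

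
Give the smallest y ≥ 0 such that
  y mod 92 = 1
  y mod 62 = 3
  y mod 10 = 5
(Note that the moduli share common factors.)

Combine the congruences pairwise.
gcd(92, 62) = 2 and 2 | (3 − 1), so the pair is consistent; merging gives y ≡ 2669 (mod 2852), where 2852 = lcm(92, 62).
gcd(2852, 10) = 2 and 2 | (5 − 2669), so the pair is consistent; merging gives y ≡ 11225 (mod 14260), where 14260 = lcm(2852, 10).
The solution is unique modulo lcm(92, 62, 10) = 14260.

11225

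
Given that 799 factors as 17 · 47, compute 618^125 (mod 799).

Mod 17: 618 ≡ 6; by Fermat, exponent reduces to 125 mod 16 = 13; 6^13 ≡ 10 (mod 17).
Mod 47: 618 ≡ 7; by Fermat, exponent reduces to 125 mod 46 = 33; 7^33 ≡ 32 (mod 47).
Combine by CRT: x ≡ 10 (mod 17), x ≡ 32 (mod 47) ⇒ x ≡ 690 (mod 799).

690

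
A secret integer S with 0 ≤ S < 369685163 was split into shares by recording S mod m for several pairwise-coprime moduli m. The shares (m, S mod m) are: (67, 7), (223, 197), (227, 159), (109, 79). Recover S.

Combine the congruences pairwise.
From S ≡ 7 (mod 67) write S = 7 + 67t. Substituting into S ≡ 197 (mod 223) gives 67t ≡ 190 (mod 223), and since 67⁻¹ ≡ 10 (mod 223), t ≡ 116. Hence S ≡ 7 + 67·116 = 7779 (mod 14941).
From S ≡ 7779 (mod 14941) write S = 7779 + 14941t. Substituting into S ≡ 159 (mod 227) gives 14941t ≡ 98 (mod 227), and since 186⁻¹ ≡ 155 (mod 227), t ≡ 208. Hence S ≡ 7779 + 14941·208 = 3115507 (mod 3391607).
From S ≡ 3115507 (mod 3391607) write S = 3115507 + 3391607t. Substituting into S ≡ 79 (mod 109) gives 3391607t ≡ 10 (mod 109), and since 72⁻¹ ≡ 53 (mod 109), t ≡ 94. Hence S ≡ 3115507 + 3391607·94 = 321926565 (mod 369685163).

321926565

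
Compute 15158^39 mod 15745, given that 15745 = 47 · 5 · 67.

12677

Mod 47: 15158 ≡ 24; 24^39 ≡ 34 (mod 47).
Mod 5: 15158 ≡ 3; by Fermat, exponent reduces to 39 mod 4 = 3; 3^3 ≡ 2 (mod 5).
Mod 67: 15158 ≡ 16; 16^39 ≡ 14 (mod 67).
Combine by CRT: x ≡ 34 (mod 47), x ≡ 2 (mod 5), x ≡ 14 (mod 67) ⇒ x ≡ 12677 (mod 15745).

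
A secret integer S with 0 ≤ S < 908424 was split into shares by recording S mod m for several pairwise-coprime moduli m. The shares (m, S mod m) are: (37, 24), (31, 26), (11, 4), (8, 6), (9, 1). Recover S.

91414

The moduli are pairwise coprime; N = 37·31·11·8·9 = 908424.
N/37 = 24552; 24552 ≡ 21 (mod 37); 21·30 ≡ 1, so inverse 30.
N/31 = 29304; 29304 ≡ 9 (mod 31); 9·7 ≡ 1, so inverse 7.
N/11 = 82584; 82584 ≡ 7 (mod 11); 7·8 ≡ 1, so inverse 8.
N/8 = 113553; 113553 ≡ 1 (mod 8), inverse 1.
N/9 = 100936; 100936 ≡ 1 (mod 9), inverse 1.
S ≡ 24·24552·30 + 26·29304·7 + 4·82584·8 + 6·113553·1 + 1·100936·1 = 26435710.
26435710 mod 908424 = 91414.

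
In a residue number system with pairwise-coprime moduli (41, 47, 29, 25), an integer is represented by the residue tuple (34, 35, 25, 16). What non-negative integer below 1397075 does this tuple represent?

1117366

Combine the congruences pairwise.
From x ≡ 34 (mod 41) write x = 34 + 41t. Substituting into x ≡ 35 (mod 47) gives 41t ≡ 1 (mod 47), and since 41⁻¹ ≡ 39 (mod 47), t ≡ 39. Hence x ≡ 34 + 41·39 = 1633 (mod 1927).
From x ≡ 1633 (mod 1927) write x = 1633 + 1927t. Substituting into x ≡ 25 (mod 29) gives 1927t ≡ 16 (mod 29), and since 13⁻¹ ≡ 9 (mod 29), t ≡ 28. Hence x ≡ 1633 + 1927·28 = 55589 (mod 55883).
From x ≡ 55589 (mod 55883) write x = 55589 + 55883t. Substituting into x ≡ 16 (mod 25) gives 55883t ≡ 2 (mod 25), and since 8⁻¹ ≡ 22 (mod 25), t ≡ 19. Hence x ≡ 55589 + 55883·19 = 1117366 (mod 1397075).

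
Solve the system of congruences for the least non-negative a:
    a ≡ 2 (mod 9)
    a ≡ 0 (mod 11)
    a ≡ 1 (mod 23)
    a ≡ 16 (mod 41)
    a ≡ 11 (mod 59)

3013967

Combine the congruences pairwise.
From a ≡ 2 (mod 9) write a = 2 + 9t. Substituting into a ≡ 0 (mod 11) gives 9t ≡ 9 (mod 11), and since 9⁻¹ ≡ 5 (mod 11), t ≡ 1. Hence a ≡ 2 + 9·1 = 11 (mod 99).
From a ≡ 11 (mod 99) write a = 11 + 99t. Substituting into a ≡ 1 (mod 23) gives 99t ≡ 13 (mod 23), and since 7⁻¹ ≡ 10 (mod 23), t ≡ 15. Hence a ≡ 11 + 99·15 = 1496 (mod 2277).
From a ≡ 1496 (mod 2277) write a = 1496 + 2277t. Substituting into a ≡ 16 (mod 41) gives 2277t ≡ 37 (mod 41), and since 22⁻¹ ≡ 28 (mod 41), t ≡ 11. Hence a ≡ 1496 + 2277·11 = 26543 (mod 93357).
From a ≡ 26543 (mod 93357) write a = 26543 + 93357t. Substituting into a ≡ 11 (mod 59) gives 93357t ≡ 18 (mod 59), and since 19⁻¹ ≡ 28 (mod 59), t ≡ 32. Hence a ≡ 26543 + 93357·32 = 3013967 (mod 5508063).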